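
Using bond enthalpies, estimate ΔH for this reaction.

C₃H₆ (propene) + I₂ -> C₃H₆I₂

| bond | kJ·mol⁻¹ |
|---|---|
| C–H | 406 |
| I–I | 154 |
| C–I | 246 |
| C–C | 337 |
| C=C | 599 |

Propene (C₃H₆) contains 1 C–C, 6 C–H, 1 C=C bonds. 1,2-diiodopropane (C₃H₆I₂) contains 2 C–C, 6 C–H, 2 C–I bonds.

Bonds broken (reactants):
  C–C: 1 × 337 = 337
  C–H: 6 × 406 = 2436
  C=C: 1 × 599 = 599
  I–I: 1 × 154 = 154
  Σ(broken) = 3526 kJ
Bonds formed (products):
  C–C: 2 × 337 = 674
  C–H: 6 × 406 = 2436
  C–I: 2 × 246 = 492
  Σ(formed) = 3602 kJ
ΔH = Σ(broken) − Σ(formed) = 3526 − 3602 = −76 kJ

ΔH ≈ −76 kJ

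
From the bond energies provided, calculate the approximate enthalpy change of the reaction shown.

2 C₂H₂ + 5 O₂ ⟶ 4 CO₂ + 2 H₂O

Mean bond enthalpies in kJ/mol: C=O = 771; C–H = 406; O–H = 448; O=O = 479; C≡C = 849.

Bonds broken (reactants):
  C≡C: 2 × 849 = 1698
  C–H: 4 × 406 = 1624
  O=O: 5 × 479 = 2395
  Σ(broken) = 5717 kJ
Bonds formed (products):
  C=O: 8 × 771 = 6168
  O–H: 4 × 448 = 1792
  Σ(formed) = 7960 kJ
ΔH = Σ(broken) − Σ(formed) = 5717 − 7960 = −2243 kJ

ΔH ≈ −2243 kJ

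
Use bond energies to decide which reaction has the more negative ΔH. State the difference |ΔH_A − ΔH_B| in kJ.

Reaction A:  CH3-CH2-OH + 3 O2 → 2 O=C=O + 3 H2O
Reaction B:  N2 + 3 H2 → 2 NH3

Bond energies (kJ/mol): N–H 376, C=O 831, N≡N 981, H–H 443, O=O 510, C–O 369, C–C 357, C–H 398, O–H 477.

Reaction A, by 1517 kJ

Reaction A:
  Bonds broken (reactants):
    C–C: 1 × 357 = 357
    C–H: 5 × 398 = 1990
    C–O: 1 × 369 = 369
    O–H: 1 × 477 = 477
    O=O: 3 × 510 = 1530
    Σ(broken) = 4723 kJ
  Bonds formed (products):
    C=O: 4 × 831 = 3324
    O–H: 6 × 477 = 2862
    Σ(formed) = 6186 kJ
  ΔH_A = 4723 − 6186 = −1463 kJ
Reaction B:
  Bonds broken (reactants):
    H–H: 3 × 443 = 1329
    N≡N: 1 × 981 = 981
    Σ(broken) = 2310 kJ
  Bonds formed (products):
    N–H: 6 × 376 = 2256
    Σ(formed) = 2256 kJ
  ΔH_B = 2310 − 2256 = +54 kJ
ΔH_A − ΔH_B = −1517 kJ, so reaction A has the more negative ΔH; |ΔH_A − ΔH_B| = 1517 kJ.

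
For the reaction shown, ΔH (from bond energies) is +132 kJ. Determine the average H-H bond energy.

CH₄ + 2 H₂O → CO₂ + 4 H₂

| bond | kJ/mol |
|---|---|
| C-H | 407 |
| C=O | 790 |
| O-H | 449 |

D(H-H) ≈ 428 kJ/mol

Let D be the H-H bond energy.
Σ(broken) = 4×407 + 4×449 = 3424
Σ(formed) = 2×790 + 4×D = 1580 + 4D
ΔH = Σ(broken) − Σ(formed) = (3424) − (1580 + 4D) = +1844 − 4D
Setting this equal to +132 kJ gives 4D = 1712, so D = 428 kJ/mol.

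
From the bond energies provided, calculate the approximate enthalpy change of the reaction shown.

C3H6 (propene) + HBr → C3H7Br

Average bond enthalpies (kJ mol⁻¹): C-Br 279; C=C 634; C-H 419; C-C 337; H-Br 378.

Bonds broken (reactants):
  C-C: 1 × 337 = 337
  C-H: 6 × 419 = 2514
  C=C: 1 × 634 = 634
  H-Br: 1 × 378 = 378
  Σ(broken) = 3863 kJ
Bonds formed (products):
  C-Br: 1 × 279 = 279
  C-C: 2 × 337 = 674
  C-H: 7 × 419 = 2933
  Σ(formed) = 3886 kJ
ΔH = Σ(broken) − Σ(formed) = 3863 − 3886 = −23 kJ

ΔH ≈ −23 kJ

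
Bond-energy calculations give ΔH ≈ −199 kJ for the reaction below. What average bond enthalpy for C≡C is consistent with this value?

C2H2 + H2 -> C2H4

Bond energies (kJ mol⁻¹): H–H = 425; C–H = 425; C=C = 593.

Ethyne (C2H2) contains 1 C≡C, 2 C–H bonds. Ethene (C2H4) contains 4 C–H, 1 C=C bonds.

D(C≡C) ≈ 819 kJ/mol

Let D be the C≡C bond energy.
Σ(broken) = 1×D + 2×425 + 1×425 = 1275 + D
Σ(formed) = 4×425 + 1×593 = 2293
ΔH = Σ(broken) − Σ(formed) = (1275 + D) − (2293) = −1018 + D
Setting this equal to −199 kJ gives D = 819 kJ/mol.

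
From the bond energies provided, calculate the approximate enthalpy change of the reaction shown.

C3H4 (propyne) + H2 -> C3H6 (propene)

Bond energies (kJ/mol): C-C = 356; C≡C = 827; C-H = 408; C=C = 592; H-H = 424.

Bonds broken (reactants):
  C≡C: 1 × 827 = 827
  C-C: 1 × 356 = 356
  C-H: 4 × 408 = 1632
  H-H: 1 × 424 = 424
  Σ(broken) = 3239 kJ
Bonds formed (products):
  C-C: 1 × 356 = 356
  C-H: 6 × 408 = 2448
  C=C: 1 × 592 = 592
  Σ(formed) = 3396 kJ
ΔH = Σ(broken) − Σ(formed) = 3239 − 3396 = −157 kJ

ΔH ≈ −157 kJ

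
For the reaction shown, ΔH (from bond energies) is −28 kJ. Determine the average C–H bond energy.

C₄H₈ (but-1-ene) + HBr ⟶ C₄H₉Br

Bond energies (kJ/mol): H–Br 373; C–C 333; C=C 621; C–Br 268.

D(C–H) ≈ 421 kJ/mol

Let D be the C–H bond energy.
Σ(broken) = 2×333 + 8×D + 1×621 + 1×373 = 1660 + 8D
Σ(formed) = 1×268 + 3×333 + 9×D = 1267 + 9D
ΔH = Σ(broken) − Σ(formed) = (1660 + 8D) − (1267 + 9D) = +393 − D
Setting this equal to −28 kJ gives D = 421 kJ/mol.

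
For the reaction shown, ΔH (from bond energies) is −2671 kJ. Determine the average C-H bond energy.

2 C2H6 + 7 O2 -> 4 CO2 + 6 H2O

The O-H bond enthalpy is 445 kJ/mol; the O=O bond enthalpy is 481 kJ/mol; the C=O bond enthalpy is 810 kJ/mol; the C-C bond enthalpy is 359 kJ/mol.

D(C-H) ≈ 422 kJ/mol

Let D be the C-H bond energy.
Σ(broken) = 2×359 + 12×D + 7×481 = 4085 + 12D
Σ(formed) = 8×810 + 12×445 = 11820
ΔH = Σ(broken) − Σ(formed) = (4085 + 12D) − (11820) = −7735 + 12D
Setting this equal to −2671 kJ gives 12D = 5064, so D = 422 kJ/mol.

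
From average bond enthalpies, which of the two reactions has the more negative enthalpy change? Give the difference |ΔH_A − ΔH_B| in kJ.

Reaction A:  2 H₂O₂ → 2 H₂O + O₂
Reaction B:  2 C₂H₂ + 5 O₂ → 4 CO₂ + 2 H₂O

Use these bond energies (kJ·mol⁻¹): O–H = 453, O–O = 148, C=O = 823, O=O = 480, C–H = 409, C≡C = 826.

Reaction B, by 2524 kJ

Reaction A:
  Bonds broken (reactants):
    O–H: 4 × 453 = 1812
    O–O: 2 × 148 = 296
    Σ(broken) = 2108 kJ
  Bonds formed (products):
    O–H: 4 × 453 = 1812
    O=O: 1 × 480 = 480
    Σ(formed) = 2292 kJ
  ΔH_A = 2108 − 2292 = −184 kJ
Reaction B:
  Bonds broken (reactants):
    C≡C: 2 × 826 = 1652
    C–H: 4 × 409 = 1636
    O=O: 5 × 480 = 2400
    Σ(broken) = 5688 kJ
  Bonds formed (products):
    C=O: 8 × 823 = 6584
    O–H: 4 × 453 = 1812
    Σ(formed) = 8396 kJ
  ΔH_B = 5688 − 8396 = −2708 kJ
ΔH_A − ΔH_B = +2524 kJ, so reaction B has the more negative ΔH; |ΔH_A − ΔH_B| = 2524 kJ.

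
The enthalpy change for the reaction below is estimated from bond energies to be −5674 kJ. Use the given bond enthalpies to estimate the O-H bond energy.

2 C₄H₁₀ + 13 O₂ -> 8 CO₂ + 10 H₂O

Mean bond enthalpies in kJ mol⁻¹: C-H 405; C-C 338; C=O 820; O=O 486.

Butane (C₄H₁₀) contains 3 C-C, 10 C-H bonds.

Let D be the O-H bond energy.
Σ(broken) = 6×338 + 20×405 + 13×486 = 16446
Σ(formed) = 16×820 + 20×D = 13120 + 20D
ΔH = Σ(broken) − Σ(formed) = (16446) − (13120 + 20D) = +3326 − 20D
Setting this equal to −5674 kJ gives 20D = 9000, so D = 450 kJ/mol.

D(O-H) ≈ 450 kJ/mol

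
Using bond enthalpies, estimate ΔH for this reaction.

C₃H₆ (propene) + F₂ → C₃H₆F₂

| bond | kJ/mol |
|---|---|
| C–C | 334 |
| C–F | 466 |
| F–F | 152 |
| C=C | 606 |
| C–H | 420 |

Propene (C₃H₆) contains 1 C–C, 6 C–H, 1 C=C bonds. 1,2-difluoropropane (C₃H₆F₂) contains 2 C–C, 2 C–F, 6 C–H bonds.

ΔH ≈ −508 kJ

Bonds broken (reactants):
  C–C: 1 × 334 = 334
  C–H: 6 × 420 = 2520
  C=C: 1 × 606 = 606
  F–F: 1 × 152 = 152
  Σ(broken) = 3612 kJ
Bonds formed (products):
  C–C: 2 × 334 = 668
  C–F: 2 × 466 = 932
  C–H: 6 × 420 = 2520
  Σ(formed) = 4120 kJ
ΔH = Σ(broken) − Σ(formed) = 3612 − 4120 = −508 kJ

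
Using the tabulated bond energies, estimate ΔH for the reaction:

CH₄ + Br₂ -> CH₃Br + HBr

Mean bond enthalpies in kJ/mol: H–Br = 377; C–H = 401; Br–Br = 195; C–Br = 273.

Bonds broken (reactants):
  Br–Br: 1 × 195 = 195
  C–H: 4 × 401 = 1604
  Σ(broken) = 1799 kJ
Bonds formed (products):
  C–Br: 1 × 273 = 273
  C–H: 3 × 401 = 1203
  H–Br: 1 × 377 = 377
  Σ(formed) = 1853 kJ
ΔH = Σ(broken) − Σ(formed) = 1799 − 1853 = −54 kJ

ΔH ≈ −54 kJ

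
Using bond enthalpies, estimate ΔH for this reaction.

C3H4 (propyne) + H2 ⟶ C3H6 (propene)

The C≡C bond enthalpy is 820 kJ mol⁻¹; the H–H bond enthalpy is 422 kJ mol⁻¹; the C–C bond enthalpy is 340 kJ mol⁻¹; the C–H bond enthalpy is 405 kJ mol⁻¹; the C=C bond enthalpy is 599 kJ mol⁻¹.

Bonds broken (reactants):
  C≡C: 1 × 820 = 820
  C–C: 1 × 340 = 340
  C–H: 4 × 405 = 1620
  H–H: 1 × 422 = 422
  Σ(broken) = 3202 kJ
Bonds formed (products):
  C–C: 1 × 340 = 340
  C–H: 6 × 405 = 2430
  C=C: 1 × 599 = 599
  Σ(formed) = 3369 kJ
ΔH = Σ(broken) − Σ(formed) = 3202 − 3369 = −167 kJ

ΔH ≈ −167 kJ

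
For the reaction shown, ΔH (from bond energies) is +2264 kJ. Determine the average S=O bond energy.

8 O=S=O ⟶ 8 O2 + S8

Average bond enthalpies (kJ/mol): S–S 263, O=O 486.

D(S=O) ≈ 516 kJ/mol

Let D be the S=O bond energy.
Σ(broken) = 16×D = 16D
Σ(formed) = 8×486 + 8×263 = 5992
ΔH = Σ(broken) − Σ(formed) = (16D) − (5992) = −5992 + 16D
Setting this equal to +2264 kJ gives 16D = 8256, so D = 516 kJ/mol.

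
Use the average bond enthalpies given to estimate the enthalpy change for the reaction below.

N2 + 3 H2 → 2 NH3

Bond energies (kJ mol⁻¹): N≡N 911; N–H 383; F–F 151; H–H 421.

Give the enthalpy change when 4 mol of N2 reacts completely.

Bonds broken (reactants):
  H–H: 3 × 421 = 1263
  N≡N: 1 × 911 = 911
  Σ(broken) = 2174 kJ
Bonds formed (products):
  N–H: 6 × 383 = 2298
  Σ(formed) = 2298 kJ
ΔH = Σ(broken) − Σ(formed) = 2174 − 2298 = −124 kJ
For 4× the reaction as written: 4 × (−124) = −496 kJ

ΔH = −496 kJ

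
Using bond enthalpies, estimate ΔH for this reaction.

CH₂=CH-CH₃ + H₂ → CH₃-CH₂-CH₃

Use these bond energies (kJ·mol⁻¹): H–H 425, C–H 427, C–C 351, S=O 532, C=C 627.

ΔH ≈ −153 kJ

Bonds broken (reactants):
  C–C: 1 × 351 = 351
  C–H: 6 × 427 = 2562
  C=C: 1 × 627 = 627
  H–H: 1 × 425 = 425
  Σ(broken) = 3965 kJ
Bonds formed (products):
  C–C: 2 × 351 = 702
  C–H: 8 × 427 = 3416
  Σ(formed) = 4118 kJ
ΔH = Σ(broken) − Σ(formed) = 3965 − 4118 = −153 kJ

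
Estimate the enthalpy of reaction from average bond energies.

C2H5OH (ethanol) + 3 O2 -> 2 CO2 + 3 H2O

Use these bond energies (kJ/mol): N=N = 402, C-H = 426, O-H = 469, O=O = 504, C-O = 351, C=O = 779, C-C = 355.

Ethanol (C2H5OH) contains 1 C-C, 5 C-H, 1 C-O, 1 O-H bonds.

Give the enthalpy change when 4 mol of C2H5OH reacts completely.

ΔH = −4452 kJ

Bonds broken (reactants):
  C-C: 1 × 355 = 355
  C-H: 5 × 426 = 2130
  C-O: 1 × 351 = 351
  O-H: 1 × 469 = 469
  O=O: 3 × 504 = 1512
  Σ(broken) = 4817 kJ
Bonds formed (products):
  C=O: 4 × 779 = 3116
  O-H: 6 × 469 = 2814
  Σ(formed) = 5930 kJ
ΔH = Σ(broken) − Σ(formed) = 4817 − 5930 = −1113 kJ
For 4× the reaction as written: 4 × (−1113) = −4452 kJ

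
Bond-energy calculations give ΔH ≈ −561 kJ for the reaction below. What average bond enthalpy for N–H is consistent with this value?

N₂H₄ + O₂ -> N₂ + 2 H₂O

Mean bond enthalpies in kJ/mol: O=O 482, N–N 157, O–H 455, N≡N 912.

D(N–H) ≈ 383 kJ/mol

Let D be the N–H bond energy.
Σ(broken) = 4×D + 1×157 + 1×482 = 639 + 4D
Σ(formed) = 1×912 + 4×455 = 2732
ΔH = Σ(broken) − Σ(formed) = (639 + 4D) − (2732) = −2093 + 4D
Setting this equal to −561 kJ gives 4D = 1532, so D = 383 kJ/mol.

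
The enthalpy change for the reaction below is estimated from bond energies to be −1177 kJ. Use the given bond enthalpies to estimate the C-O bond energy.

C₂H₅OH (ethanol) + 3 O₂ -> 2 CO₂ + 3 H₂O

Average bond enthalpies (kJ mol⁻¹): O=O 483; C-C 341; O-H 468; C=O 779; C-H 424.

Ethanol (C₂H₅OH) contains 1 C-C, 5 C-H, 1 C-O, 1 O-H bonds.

Let D be the C-O bond energy.
Σ(broken) = 1×341 + 5×424 + 1×D + 1×468 + 3×483 = 4378 + D
Σ(formed) = 4×779 + 6×468 = 5924
ΔH = Σ(broken) − Σ(formed) = (4378 + D) − (5924) = −1546 + D
Setting this equal to −1177 kJ gives D = 369 kJ/mol.

D(C-O) ≈ 369 kJ/mol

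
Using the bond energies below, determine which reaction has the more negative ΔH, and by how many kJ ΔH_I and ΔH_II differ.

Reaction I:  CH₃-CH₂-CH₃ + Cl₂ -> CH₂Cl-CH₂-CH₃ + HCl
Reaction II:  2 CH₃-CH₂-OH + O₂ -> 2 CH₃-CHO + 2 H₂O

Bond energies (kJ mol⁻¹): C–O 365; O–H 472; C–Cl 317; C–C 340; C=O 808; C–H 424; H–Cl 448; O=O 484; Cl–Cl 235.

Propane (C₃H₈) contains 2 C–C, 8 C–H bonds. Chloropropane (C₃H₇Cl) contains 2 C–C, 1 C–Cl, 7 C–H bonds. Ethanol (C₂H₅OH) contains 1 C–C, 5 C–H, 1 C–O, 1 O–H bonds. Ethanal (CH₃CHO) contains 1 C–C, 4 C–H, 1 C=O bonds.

Reaction II, by 392 kJ

Reaction I:
  Bonds broken (reactants):
    C–C: 2 × 340 = 680
    C–H: 8 × 424 = 3392
    Cl–Cl: 1 × 235 = 235
    Σ(broken) = 4307 kJ
  Bonds formed (products):
    C–C: 2 × 340 = 680
    C–Cl: 1 × 317 = 317
    C–H: 7 × 424 = 2968
    H–Cl: 1 × 448 = 448
    Σ(formed) = 4413 kJ
  ΔH_I = 4307 − 4413 = −106 kJ
Reaction II:
  Bonds broken (reactants):
    C–C: 2 × 340 = 680
    C–H: 10 × 424 = 4240
    C–O: 2 × 365 = 730
    O–H: 2 × 472 = 944
    O=O: 1 × 484 = 484
    Σ(broken) = 7078 kJ
  Bonds formed (products):
    C–C: 2 × 340 = 680
    C–H: 8 × 424 = 3392
    C=O: 2 × 808 = 1616
    O–H: 4 × 472 = 1888
    Σ(formed) = 7576 kJ
  ΔH_II = 7078 − 7576 = −498 kJ
ΔH_I − ΔH_II = +392 kJ, so reaction II has the more negative ΔH; |ΔH_I − ΔH_II| = 392 kJ.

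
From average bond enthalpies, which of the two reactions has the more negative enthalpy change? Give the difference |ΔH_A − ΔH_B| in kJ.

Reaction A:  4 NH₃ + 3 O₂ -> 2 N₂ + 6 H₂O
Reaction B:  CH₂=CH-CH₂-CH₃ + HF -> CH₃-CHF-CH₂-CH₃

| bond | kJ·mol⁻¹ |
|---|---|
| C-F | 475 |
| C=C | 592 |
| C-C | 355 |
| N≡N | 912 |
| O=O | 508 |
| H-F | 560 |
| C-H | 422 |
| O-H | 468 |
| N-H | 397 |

Reaction A, by 1052 kJ

Reaction A:
  Bonds broken (reactants):
    N-H: 12 × 397 = 4764
    O=O: 3 × 508 = 1524
    Σ(broken) = 6288 kJ
  Bonds formed (products):
    N≡N: 2 × 912 = 1824
    O-H: 12 × 468 = 5616
    Σ(formed) = 7440 kJ
  ΔH_A = 6288 − 7440 = −1152 kJ
Reaction B:
  Bonds broken (reactants):
    C-C: 2 × 355 = 710
    C-H: 8 × 422 = 3376
    C=C: 1 × 592 = 592
    H-F: 1 × 560 = 560
    Σ(broken) = 5238 kJ
  Bonds formed (products):
    C-C: 3 × 355 = 1065
    C-F: 1 × 475 = 475
    C-H: 9 × 422 = 3798
    Σ(formed) = 5338 kJ
  ΔH_B = 5238 − 5338 = −100 kJ
ΔH_A − ΔH_B = −1052 kJ, so reaction A has the more negative ΔH; |ΔH_A − ΔH_B| = 1052 kJ.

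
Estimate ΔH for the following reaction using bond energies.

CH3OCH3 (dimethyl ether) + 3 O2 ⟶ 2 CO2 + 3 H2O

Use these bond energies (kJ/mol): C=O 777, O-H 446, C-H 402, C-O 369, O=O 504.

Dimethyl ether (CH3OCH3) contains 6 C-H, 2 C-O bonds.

ΔH ≈ −1122 kJ

Bonds broken (reactants):
  C-H: 6 × 402 = 2412
  C-O: 2 × 369 = 738
  O=O: 3 × 504 = 1512
  Σ(broken) = 4662 kJ
Bonds formed (products):
  C=O: 4 × 777 = 3108
  O-H: 6 × 446 = 2676
  Σ(formed) = 5784 kJ
ΔH = Σ(broken) − Σ(formed) = 4662 − 5784 = −1122 kJ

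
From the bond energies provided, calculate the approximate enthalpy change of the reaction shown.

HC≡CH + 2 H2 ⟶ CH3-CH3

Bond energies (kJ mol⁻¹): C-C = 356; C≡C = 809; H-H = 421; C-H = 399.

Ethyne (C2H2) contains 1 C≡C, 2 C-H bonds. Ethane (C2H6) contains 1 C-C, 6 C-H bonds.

Bonds broken (reactants):
  C≡C: 1 × 809 = 809
  C-H: 2 × 399 = 798
  H-H: 2 × 421 = 842
  Σ(broken) = 2449 kJ
Bonds formed (products):
  C-C: 1 × 356 = 356
  C-H: 6 × 399 = 2394
  Σ(formed) = 2750 kJ
ΔH = Σ(broken) − Σ(formed) = 2449 − 2750 = −301 kJ

ΔH ≈ −301 kJ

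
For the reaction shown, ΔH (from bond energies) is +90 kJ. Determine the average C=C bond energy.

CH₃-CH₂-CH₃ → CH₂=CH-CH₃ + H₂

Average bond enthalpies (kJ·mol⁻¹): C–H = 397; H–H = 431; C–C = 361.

D(C=C) ≈ 634 kJ/mol

Let D be the C=C bond energy.
Σ(broken) = 2×361 + 8×397 = 3898
Σ(formed) = 1×361 + 6×397 + 1×D + 1×431 = 3174 + D
ΔH = Σ(broken) − Σ(formed) = (3898) − (3174 + D) = +724 − D
Setting this equal to +90 kJ gives D = 634 kJ/mol.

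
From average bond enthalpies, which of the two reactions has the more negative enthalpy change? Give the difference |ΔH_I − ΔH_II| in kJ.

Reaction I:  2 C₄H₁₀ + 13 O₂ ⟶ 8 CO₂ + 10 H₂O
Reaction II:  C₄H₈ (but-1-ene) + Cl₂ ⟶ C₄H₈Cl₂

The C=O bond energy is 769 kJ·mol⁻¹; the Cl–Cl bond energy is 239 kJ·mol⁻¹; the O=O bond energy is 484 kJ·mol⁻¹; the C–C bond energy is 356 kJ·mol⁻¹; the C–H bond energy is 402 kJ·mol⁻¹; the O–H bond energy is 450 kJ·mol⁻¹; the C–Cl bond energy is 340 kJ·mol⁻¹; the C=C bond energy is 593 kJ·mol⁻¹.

Reaction I:
  Bonds broken (reactants):
    C–C: 6 × 356 = 2136
    C–H: 20 × 402 = 8040
    O=O: 13 × 484 = 6292
    Σ(broken) = 16468 kJ
  Bonds formed (products):
    C=O: 16 × 769 = 12304
    O–H: 20 × 450 = 9000
    Σ(formed) = 21304 kJ
  ΔH_I = 16468 − 21304 = −4836 kJ
Reaction II:
  Bonds broken (reactants):
    C–C: 2 × 356 = 712
    C–H: 8 × 402 = 3216
    C=C: 1 × 593 = 593
    Cl–Cl: 1 × 239 = 239
    Σ(broken) = 4760 kJ
  Bonds formed (products):
    C–C: 3 × 356 = 1068
    C–Cl: 2 × 340 = 680
    C–H: 8 × 402 = 3216
    Σ(formed) = 4964 kJ
  ΔH_II = 4760 − 4964 = −204 kJ
ΔH_I − ΔH_II = −4632 kJ, so reaction I has the more negative ΔH; |ΔH_I − ΔH_II| = 4632 kJ.

Reaction I, by 4632 kJ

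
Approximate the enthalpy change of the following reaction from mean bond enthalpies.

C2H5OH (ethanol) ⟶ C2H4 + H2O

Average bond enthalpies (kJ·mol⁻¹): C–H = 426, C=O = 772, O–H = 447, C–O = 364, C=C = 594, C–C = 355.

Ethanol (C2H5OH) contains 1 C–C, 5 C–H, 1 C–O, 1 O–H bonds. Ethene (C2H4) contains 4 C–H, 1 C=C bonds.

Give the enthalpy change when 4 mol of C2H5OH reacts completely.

ΔH = +416 kJ

Bonds broken (reactants):
  C–C: 1 × 355 = 355
  C–H: 5 × 426 = 2130
  C–O: 1 × 364 = 364
  O–H: 1 × 447 = 447
  Σ(broken) = 3296 kJ
Bonds formed (products):
  C–H: 4 × 426 = 1704
  C=C: 1 × 594 = 594
  O–H: 2 × 447 = 894
  Σ(formed) = 3192 kJ
ΔH = Σ(broken) − Σ(formed) = 3296 − 3192 = +104 kJ
For 4× the reaction as written: 4 × (+104) = +416 kJ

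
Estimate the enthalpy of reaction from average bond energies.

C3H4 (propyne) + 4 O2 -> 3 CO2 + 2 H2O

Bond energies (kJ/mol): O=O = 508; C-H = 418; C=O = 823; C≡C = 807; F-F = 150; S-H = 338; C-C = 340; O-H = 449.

ΔH ≈ −1883 kJ

Bonds broken (reactants):
  C≡C: 1 × 807 = 807
  C-C: 1 × 340 = 340
  C-H: 4 × 418 = 1672
  O=O: 4 × 508 = 2032
  Σ(broken) = 4851 kJ
Bonds formed (products):
  C=O: 6 × 823 = 4938
  O-H: 4 × 449 = 1796
  Σ(formed) = 6734 kJ
ΔH = Σ(broken) − Σ(formed) = 4851 − 6734 = −1883 kJ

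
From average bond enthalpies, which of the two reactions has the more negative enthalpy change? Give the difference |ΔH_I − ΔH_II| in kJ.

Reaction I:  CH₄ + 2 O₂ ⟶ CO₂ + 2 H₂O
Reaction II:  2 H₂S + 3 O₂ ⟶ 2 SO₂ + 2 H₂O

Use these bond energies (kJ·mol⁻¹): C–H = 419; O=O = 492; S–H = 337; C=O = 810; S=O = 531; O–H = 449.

Reaction II, by 340 kJ

Reaction I:
  Bonds broken (reactants):
    C–H: 4 × 419 = 1676
    O=O: 2 × 492 = 984
    Σ(broken) = 2660 kJ
  Bonds formed (products):
    C=O: 2 × 810 = 1620
    O–H: 4 × 449 = 1796
    Σ(formed) = 3416 kJ
  ΔH_I = 2660 − 3416 = −756 kJ
Reaction II:
  Bonds broken (reactants):
    O=O: 3 × 492 = 1476
    S–H: 4 × 337 = 1348
    Σ(broken) = 2824 kJ
  Bonds formed (products):
    O–H: 4 × 449 = 1796
    S=O: 4 × 531 = 2124
    Σ(formed) = 3920 kJ
  ΔH_II = 2824 − 3920 = −1096 kJ
ΔH_I − ΔH_II = +340 kJ, so reaction II has the more negative ΔH; |ΔH_I − ΔH_II| = 340 kJ.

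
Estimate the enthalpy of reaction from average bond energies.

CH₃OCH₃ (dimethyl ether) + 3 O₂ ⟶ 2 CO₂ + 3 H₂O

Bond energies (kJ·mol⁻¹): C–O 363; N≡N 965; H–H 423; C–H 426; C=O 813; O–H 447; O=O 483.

Bonds broken (reactants):
  C–H: 6 × 426 = 2556
  C–O: 2 × 363 = 726
  O=O: 3 × 483 = 1449
  Σ(broken) = 4731 kJ
Bonds formed (products):
  C=O: 4 × 813 = 3252
  O–H: 6 × 447 = 2682
  Σ(formed) = 5934 kJ
ΔH = Σ(broken) − Σ(formed) = 4731 − 5934 = −1203 kJ

ΔH ≈ −1203 kJ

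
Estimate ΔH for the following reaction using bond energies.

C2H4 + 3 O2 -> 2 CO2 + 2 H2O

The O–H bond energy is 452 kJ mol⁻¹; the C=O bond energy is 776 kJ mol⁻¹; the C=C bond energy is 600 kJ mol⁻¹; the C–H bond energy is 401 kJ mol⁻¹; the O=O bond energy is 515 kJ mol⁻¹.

ΔH ≈ −1163 kJ

Bonds broken (reactants):
  C–H: 4 × 401 = 1604
  C=C: 1 × 600 = 600
  O=O: 3 × 515 = 1545
  Σ(broken) = 3749 kJ
Bonds formed (products):
  C=O: 4 × 776 = 3104
  O–H: 4 × 452 = 1808
  Σ(formed) = 4912 kJ
ΔH = Σ(broken) − Σ(formed) = 3749 − 4912 = −1163 kJ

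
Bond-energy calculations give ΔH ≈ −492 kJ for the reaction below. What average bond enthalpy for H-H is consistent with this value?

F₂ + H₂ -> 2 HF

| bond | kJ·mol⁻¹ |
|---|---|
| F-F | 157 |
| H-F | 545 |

D(H-H) ≈ 441 kJ/mol

Let D be the H-H bond energy.
Σ(broken) = 1×157 + 1×D = 157 + D
Σ(formed) = 2×545 = 1090
ΔH = Σ(broken) − Σ(formed) = (157 + D) − (1090) = −933 + D
Setting this equal to −492 kJ gives D = 441 kJ/mol.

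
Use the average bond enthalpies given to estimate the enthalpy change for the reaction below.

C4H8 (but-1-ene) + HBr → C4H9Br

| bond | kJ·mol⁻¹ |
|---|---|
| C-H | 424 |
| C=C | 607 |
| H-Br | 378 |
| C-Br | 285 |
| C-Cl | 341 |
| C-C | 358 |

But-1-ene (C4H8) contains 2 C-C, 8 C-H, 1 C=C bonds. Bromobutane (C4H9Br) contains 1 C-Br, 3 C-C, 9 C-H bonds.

Bonds broken (reactants):
  C-C: 2 × 358 = 716
  C-H: 8 × 424 = 3392
  C=C: 1 × 607 = 607
  H-Br: 1 × 378 = 378
  Σ(broken) = 5093 kJ
Bonds formed (products):
  C-Br: 1 × 285 = 285
  C-C: 3 × 358 = 1074
  C-H: 9 × 424 = 3816
  Σ(formed) = 5175 kJ
ΔH = Σ(broken) − Σ(formed) = 5093 − 5175 = −82 kJ

ΔH ≈ −82 kJ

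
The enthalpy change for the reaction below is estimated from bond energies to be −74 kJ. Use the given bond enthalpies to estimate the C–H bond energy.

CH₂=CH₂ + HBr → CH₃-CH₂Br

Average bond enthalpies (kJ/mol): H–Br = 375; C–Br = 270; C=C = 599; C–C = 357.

D(C–H) ≈ 421 kJ/mol

Let D be the C–H bond energy.
Σ(broken) = 4×D + 1×599 + 1×375 = 974 + 4D
Σ(formed) = 1×270 + 1×357 + 5×D = 627 + 5D
ΔH = Σ(broken) − Σ(formed) = (974 + 4D) − (627 + 5D) = +347 − D
Setting this equal to −74 kJ gives D = 421 kJ/mol.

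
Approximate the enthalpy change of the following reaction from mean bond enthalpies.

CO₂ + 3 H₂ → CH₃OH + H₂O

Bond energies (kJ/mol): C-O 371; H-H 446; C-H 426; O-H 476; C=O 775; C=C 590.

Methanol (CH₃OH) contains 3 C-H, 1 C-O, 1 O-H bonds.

ΔH ≈ −189 kJ

Bonds broken (reactants):
  C=O: 2 × 775 = 1550
  H-H: 3 × 446 = 1338
  Σ(broken) = 2888 kJ
Bonds formed (products):
  C-H: 3 × 426 = 1278
  C-O: 1 × 371 = 371
  O-H: 3 × 476 = 1428
  Σ(formed) = 3077 kJ
ΔH = Σ(broken) − Σ(formed) = 2888 − 3077 = −189 kJ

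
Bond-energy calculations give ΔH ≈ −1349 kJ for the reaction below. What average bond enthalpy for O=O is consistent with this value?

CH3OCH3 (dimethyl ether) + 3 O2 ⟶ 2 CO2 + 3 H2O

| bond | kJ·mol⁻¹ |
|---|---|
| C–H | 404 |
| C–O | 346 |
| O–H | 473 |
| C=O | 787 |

D(O=O) ≈ 507 kJ/mol

Let D be the O=O bond energy.
Σ(broken) = 6×404 + 2×346 + 3×D = 3116 + 3D
Σ(formed) = 4×787 + 6×473 = 5986
ΔH = Σ(broken) − Σ(formed) = (3116 + 3D) − (5986) = −2870 + 3D
Setting this equal to −1349 kJ gives 3D = 1521, so D = 507 kJ/mol.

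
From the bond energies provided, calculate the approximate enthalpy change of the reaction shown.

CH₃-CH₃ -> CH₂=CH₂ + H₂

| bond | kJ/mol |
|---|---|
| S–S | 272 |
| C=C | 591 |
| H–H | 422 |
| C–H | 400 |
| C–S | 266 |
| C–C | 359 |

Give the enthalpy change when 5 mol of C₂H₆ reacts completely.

ΔH = +730 kJ

Bonds broken (reactants):
  C–C: 1 × 359 = 359
  C–H: 6 × 400 = 2400
  Σ(broken) = 2759 kJ
Bonds formed (products):
  C–H: 4 × 400 = 1600
  C=C: 1 × 591 = 591
  H–H: 1 × 422 = 422
  Σ(formed) = 2613 kJ
ΔH = Σ(broken) − Σ(formed) = 2759 − 2613 = +146 kJ
For 5× the reaction as written: 5 × (+146) = +730 kJ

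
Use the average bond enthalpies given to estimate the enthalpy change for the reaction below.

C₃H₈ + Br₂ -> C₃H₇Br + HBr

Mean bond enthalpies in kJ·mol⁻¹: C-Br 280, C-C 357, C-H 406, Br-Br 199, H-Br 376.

ΔH ≈ −51 kJ

Bonds broken (reactants):
  Br-Br: 1 × 199 = 199
  C-C: 2 × 357 = 714
  C-H: 8 × 406 = 3248
  Σ(broken) = 4161 kJ
Bonds formed (products):
  C-Br: 1 × 280 = 280
  C-C: 2 × 357 = 714
  C-H: 7 × 406 = 2842
  H-Br: 1 × 376 = 376
  Σ(formed) = 4212 kJ
ΔH = Σ(broken) − Σ(formed) = 4161 − 4212 = −51 kJ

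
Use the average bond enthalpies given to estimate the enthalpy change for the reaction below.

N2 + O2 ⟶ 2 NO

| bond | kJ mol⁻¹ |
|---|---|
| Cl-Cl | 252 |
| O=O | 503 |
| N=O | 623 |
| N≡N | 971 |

ΔH ≈ +228 kJ

Bonds broken (reactants):
  N≡N: 1 × 971 = 971
  O=O: 1 × 503 = 503
  Σ(broken) = 1474 kJ
Bonds formed (products):
  N=O: 2 × 623 = 1246
  Σ(formed) = 1246 kJ
ΔH = Σ(broken) − Σ(formed) = 1474 − 1246 = +228 kJ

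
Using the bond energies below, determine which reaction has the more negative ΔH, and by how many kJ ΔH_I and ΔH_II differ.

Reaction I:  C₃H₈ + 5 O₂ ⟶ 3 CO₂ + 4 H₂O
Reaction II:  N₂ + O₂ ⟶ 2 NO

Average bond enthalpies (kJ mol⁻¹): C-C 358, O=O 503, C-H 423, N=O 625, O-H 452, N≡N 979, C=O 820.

Reaction I:
  Bonds broken (reactants):
    C-C: 2 × 358 = 716
    C-H: 8 × 423 = 3384
    O=O: 5 × 503 = 2515
    Σ(broken) = 6615 kJ
  Bonds formed (products):
    C=O: 6 × 820 = 4920
    O-H: 8 × 452 = 3616
    Σ(formed) = 8536 kJ
  ΔH_I = 6615 − 8536 = −1921 kJ
Reaction II:
  Bonds broken (reactants):
    N≡N: 1 × 979 = 979
    O=O: 1 × 503 = 503
    Σ(broken) = 1482 kJ
  Bonds formed (products):
    N=O: 2 × 625 = 1250
    Σ(formed) = 1250 kJ
  ΔH_II = 1482 − 1250 = +232 kJ
ΔH_I − ΔH_II = −2153 kJ, so reaction I has the more negative ΔH; |ΔH_I − ΔH_II| = 2153 kJ.

Reaction I, by 2153 kJ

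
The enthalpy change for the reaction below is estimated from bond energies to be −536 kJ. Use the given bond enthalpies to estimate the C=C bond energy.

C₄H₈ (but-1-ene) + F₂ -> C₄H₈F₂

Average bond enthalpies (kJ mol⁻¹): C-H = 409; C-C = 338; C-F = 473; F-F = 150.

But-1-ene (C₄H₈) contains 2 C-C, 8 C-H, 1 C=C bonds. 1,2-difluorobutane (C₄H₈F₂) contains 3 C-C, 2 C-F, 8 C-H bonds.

Let D be the C=C bond energy.
Σ(broken) = 2×338 + 8×409 + 1×D + 1×150 = 4098 + D
Σ(formed) = 3×338 + 2×473 + 8×409 = 5232
ΔH = Σ(broken) − Σ(formed) = (4098 + D) − (5232) = −1134 + D
Setting this equal to −536 kJ gives D = 598 kJ/mol.

D(C=C) ≈ 598 kJ/mol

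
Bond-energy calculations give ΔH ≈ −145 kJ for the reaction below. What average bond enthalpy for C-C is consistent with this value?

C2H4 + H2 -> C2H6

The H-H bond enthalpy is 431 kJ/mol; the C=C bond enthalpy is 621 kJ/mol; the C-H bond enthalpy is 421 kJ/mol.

Let D be the C-C bond energy.
Σ(broken) = 4×421 + 1×621 + 1×431 = 2736
Σ(formed) = 1×D + 6×421 = 2526 + D
ΔH = Σ(broken) − Σ(formed) = (2736) − (2526 + D) = +210 − D
Setting this equal to −145 kJ gives D = 355 kJ/mol.

D(C-C) ≈ 355 kJ/mol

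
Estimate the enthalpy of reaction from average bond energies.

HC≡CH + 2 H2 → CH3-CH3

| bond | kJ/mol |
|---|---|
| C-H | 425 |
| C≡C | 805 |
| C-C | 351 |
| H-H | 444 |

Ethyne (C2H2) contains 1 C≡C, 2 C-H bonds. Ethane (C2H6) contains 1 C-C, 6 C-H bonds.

ΔH ≈ −358 kJ

Bonds broken (reactants):
  C≡C: 1 × 805 = 805
  C-H: 2 × 425 = 850
  H-H: 2 × 444 = 888
  Σ(broken) = 2543 kJ
Bonds formed (products):
  C-C: 1 × 351 = 351
  C-H: 6 × 425 = 2550
  Σ(formed) = 2901 kJ
ΔH = Σ(broken) − Σ(formed) = 2543 − 2901 = −358 kJ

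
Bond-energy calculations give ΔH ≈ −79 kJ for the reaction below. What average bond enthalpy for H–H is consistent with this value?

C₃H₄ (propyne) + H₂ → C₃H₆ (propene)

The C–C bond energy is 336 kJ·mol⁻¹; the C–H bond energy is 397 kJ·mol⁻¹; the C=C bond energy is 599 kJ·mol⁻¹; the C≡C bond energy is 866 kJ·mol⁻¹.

Let D be the H–H bond energy.
Σ(broken) = 1×866 + 1×336 + 4×397 + 1×D = 2790 + D
Σ(formed) = 1×336 + 6×397 + 1×599 = 3317
ΔH = Σ(broken) − Σ(formed) = (2790 + D) − (3317) = −527 + D
Setting this equal to −79 kJ gives D = 448 kJ/mol.

D(H–H) ≈ 448 kJ/mol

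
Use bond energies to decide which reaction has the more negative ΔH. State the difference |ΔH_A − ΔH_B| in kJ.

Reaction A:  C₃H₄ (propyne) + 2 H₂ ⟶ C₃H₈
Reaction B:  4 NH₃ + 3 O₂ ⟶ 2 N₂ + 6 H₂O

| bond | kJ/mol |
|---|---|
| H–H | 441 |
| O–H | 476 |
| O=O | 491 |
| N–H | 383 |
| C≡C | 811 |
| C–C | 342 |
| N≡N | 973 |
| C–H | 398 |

Reaction A:
  Bonds broken (reactants):
    C≡C: 1 × 811 = 811
    C–C: 1 × 342 = 342
    C–H: 4 × 398 = 1592
    H–H: 2 × 441 = 882
    Σ(broken) = 3627 kJ
  Bonds formed (products):
    C–C: 2 × 342 = 684
    C–H: 8 × 398 = 3184
    Σ(formed) = 3868 kJ
  ΔH_A = 3627 − 3868 = −241 kJ
Reaction B:
  Bonds broken (reactants):
    N–H: 12 × 383 = 4596
    O=O: 3 × 491 = 1473
    Σ(broken) = 6069 kJ
  Bonds formed (products):
    N≡N: 2 × 973 = 1946
    O–H: 12 × 476 = 5712
    Σ(formed) = 7658 kJ
  ΔH_B = 6069 − 7658 = −1589 kJ
ΔH_A − ΔH_B = +1348 kJ, so reaction B has the more negative ΔH; |ΔH_A − ΔH_B| = 1348 kJ.

Reaction B, by 1348 kJ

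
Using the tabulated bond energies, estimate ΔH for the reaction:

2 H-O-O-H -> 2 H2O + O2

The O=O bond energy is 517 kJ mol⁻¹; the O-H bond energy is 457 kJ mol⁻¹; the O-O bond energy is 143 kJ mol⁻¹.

Bonds broken (reactants):
  O-H: 4 × 457 = 1828
  O-O: 2 × 143 = 286
  Σ(broken) = 2114 kJ
Bonds formed (products):
  O-H: 4 × 457 = 1828
  O=O: 1 × 517 = 517
  Σ(formed) = 2345 kJ
ΔH = Σ(broken) − Σ(formed) = 2114 − 2345 = −231 kJ

ΔH ≈ −231 kJ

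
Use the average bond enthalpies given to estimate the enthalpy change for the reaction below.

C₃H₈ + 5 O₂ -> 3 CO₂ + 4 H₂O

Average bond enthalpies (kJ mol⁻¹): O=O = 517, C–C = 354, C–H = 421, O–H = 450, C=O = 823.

Bonds broken (reactants):
  C–C: 2 × 354 = 708
  C–H: 8 × 421 = 3368
  O=O: 5 × 517 = 2585
  Σ(broken) = 6661 kJ
Bonds formed (products):
  C=O: 6 × 823 = 4938
  O–H: 8 × 450 = 3600
  Σ(formed) = 8538 kJ
ΔH = Σ(broken) − Σ(formed) = 6661 − 8538 = −1877 kJ

ΔH ≈ −1877 kJ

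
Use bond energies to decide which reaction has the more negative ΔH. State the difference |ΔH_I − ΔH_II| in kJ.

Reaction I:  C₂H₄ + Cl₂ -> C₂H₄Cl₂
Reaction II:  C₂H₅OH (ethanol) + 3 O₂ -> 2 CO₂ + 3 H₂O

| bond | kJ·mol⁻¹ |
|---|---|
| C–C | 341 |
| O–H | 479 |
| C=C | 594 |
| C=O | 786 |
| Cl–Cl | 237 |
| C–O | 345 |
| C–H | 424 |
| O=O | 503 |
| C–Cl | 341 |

Reaction II, by 1032 kJ

Reaction I:
  Bonds broken (reactants):
    C–H: 4 × 424 = 1696
    C=C: 1 × 594 = 594
    Cl–Cl: 1 × 237 = 237
    Σ(broken) = 2527 kJ
  Bonds formed (products):
    C–C: 1 × 341 = 341
    C–Cl: 2 × 341 = 682
    C–H: 4 × 424 = 1696
    Σ(formed) = 2719 kJ
  ΔH_I = 2527 − 2719 = −192 kJ
Reaction II:
  Bonds broken (reactants):
    C–C: 1 × 341 = 341
    C–H: 5 × 424 = 2120
    C–O: 1 × 345 = 345
    O–H: 1 × 479 = 479
    O=O: 3 × 503 = 1509
    Σ(broken) = 4794 kJ
  Bonds formed (products):
    C=O: 4 × 786 = 3144
    O–H: 6 × 479 = 2874
    Σ(formed) = 6018 kJ
  ΔH_II = 4794 − 6018 = −1224 kJ
ΔH_I − ΔH_II = +1032 kJ, so reaction II has the more negative ΔH; |ΔH_I − ΔH_II| = 1032 kJ.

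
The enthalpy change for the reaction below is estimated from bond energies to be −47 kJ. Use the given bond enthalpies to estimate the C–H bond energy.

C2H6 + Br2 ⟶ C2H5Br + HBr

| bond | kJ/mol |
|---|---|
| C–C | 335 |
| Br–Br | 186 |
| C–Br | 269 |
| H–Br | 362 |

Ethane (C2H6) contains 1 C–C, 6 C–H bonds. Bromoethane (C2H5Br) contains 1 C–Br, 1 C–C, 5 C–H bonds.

D(C–H) ≈ 398 kJ/mol

Let D be the C–H bond energy.
Σ(broken) = 1×186 + 1×335 + 6×D = 521 + 6D
Σ(formed) = 1×269 + 1×335 + 5×D + 1×362 = 966 + 5D
ΔH = Σ(broken) − Σ(formed) = (521 + 6D) − (966 + 5D) = −445 + D
Setting this equal to −47 kJ gives D = 398 kJ/mol.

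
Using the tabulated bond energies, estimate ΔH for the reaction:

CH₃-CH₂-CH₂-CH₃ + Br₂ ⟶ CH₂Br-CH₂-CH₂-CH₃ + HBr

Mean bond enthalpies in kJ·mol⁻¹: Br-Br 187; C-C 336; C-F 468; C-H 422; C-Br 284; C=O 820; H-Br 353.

Bonds broken (reactants):
  Br-Br: 1 × 187 = 187
  C-C: 3 × 336 = 1008
  C-H: 10 × 422 = 4220
  Σ(broken) = 5415 kJ
Bonds formed (products):
  C-Br: 1 × 284 = 284
  C-C: 3 × 336 = 1008
  C-H: 9 × 422 = 3798
  H-Br: 1 × 353 = 353
  Σ(formed) = 5443 kJ
ΔH = Σ(broken) − Σ(formed) = 5415 − 5443 = −28 kJ

ΔH ≈ −28 kJ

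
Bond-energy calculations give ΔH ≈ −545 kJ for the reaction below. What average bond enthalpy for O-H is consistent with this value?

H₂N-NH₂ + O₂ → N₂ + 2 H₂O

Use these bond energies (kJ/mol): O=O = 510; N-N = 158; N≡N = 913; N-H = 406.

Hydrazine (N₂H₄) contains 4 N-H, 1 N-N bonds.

Let D be the O-H bond energy.
Σ(broken) = 4×406 + 1×158 + 1×510 = 2292
Σ(formed) = 1×913 + 4×D = 913 + 4D
ΔH = Σ(broken) − Σ(formed) = (2292) − (913 + 4D) = +1379 − 4D
Setting this equal to −545 kJ gives 4D = 1924, so D = 481 kJ/mol.

D(O-H) ≈ 481 kJ/mol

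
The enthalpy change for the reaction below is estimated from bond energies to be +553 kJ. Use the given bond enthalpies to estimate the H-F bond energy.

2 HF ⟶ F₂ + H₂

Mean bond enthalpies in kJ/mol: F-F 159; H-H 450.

D(H-F) ≈ 581 kJ/mol

Let D be the H-F bond energy.
Σ(broken) = 2×D = 2D
Σ(formed) = 1×159 + 1×450 = 609
ΔH = Σ(broken) − Σ(formed) = (2D) − (609) = −609 + 2D
Setting this equal to +553 kJ gives 2D = 1162, so D = 581 kJ/mol.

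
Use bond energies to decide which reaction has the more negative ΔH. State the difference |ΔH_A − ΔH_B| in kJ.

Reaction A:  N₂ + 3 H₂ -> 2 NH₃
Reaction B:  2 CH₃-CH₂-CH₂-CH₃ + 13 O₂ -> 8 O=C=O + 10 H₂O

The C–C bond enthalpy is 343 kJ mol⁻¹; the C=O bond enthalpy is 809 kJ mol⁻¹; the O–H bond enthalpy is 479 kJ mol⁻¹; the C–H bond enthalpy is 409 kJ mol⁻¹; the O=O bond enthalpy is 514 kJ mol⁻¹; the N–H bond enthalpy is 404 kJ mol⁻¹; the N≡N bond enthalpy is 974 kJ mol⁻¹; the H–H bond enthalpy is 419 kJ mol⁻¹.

Reaction A:
  Bonds broken (reactants):
    H–H: 3 × 419 = 1257
    N≡N: 1 × 974 = 974
    Σ(broken) = 2231 kJ
  Bonds formed (products):
    N–H: 6 × 404 = 2424
    Σ(formed) = 2424 kJ
  ΔH_A = 2231 − 2424 = −193 kJ
Reaction B:
  Bonds broken (reactants):
    C–C: 6 × 343 = 2058
    C–H: 20 × 409 = 8180
    O=O: 13 × 514 = 6682
    Σ(broken) = 16920 kJ
  Bonds formed (products):
    C=O: 16 × 809 = 12944
    O–H: 20 × 479 = 9580
    Σ(formed) = 22524 kJ
  ΔH_B = 16920 − 22524 = −5604 kJ
ΔH_A − ΔH_B = +5411 kJ, so reaction B has the more negative ΔH; |ΔH_A − ΔH_B| = 5411 kJ.

Reaction B, by 5411 kJ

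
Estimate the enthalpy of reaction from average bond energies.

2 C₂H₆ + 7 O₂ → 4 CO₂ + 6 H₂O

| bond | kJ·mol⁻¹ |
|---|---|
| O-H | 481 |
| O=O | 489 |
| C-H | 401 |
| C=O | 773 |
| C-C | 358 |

ΔH ≈ −3005 kJ

Bonds broken (reactants):
  C-C: 2 × 358 = 716
  C-H: 12 × 401 = 4812
  O=O: 7 × 489 = 3423
  Σ(broken) = 8951 kJ
Bonds formed (products):
  C=O: 8 × 773 = 6184
  O-H: 12 × 481 = 5772
  Σ(formed) = 11956 kJ
ΔH = Σ(broken) − Σ(formed) = 8951 − 11956 = −3005 kJ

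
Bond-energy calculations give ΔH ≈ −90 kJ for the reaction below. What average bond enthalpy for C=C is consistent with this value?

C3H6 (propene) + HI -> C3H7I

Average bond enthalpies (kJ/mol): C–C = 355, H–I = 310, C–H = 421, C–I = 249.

D(C=C) ≈ 625 kJ/mol

Let D be the C=C bond energy.
Σ(broken) = 1×355 + 6×421 + 1×D + 1×310 = 3191 + D
Σ(formed) = 2×355 + 7×421 + 1×249 = 3906
ΔH = Σ(broken) − Σ(formed) = (3191 + D) − (3906) = −715 + D
Setting this equal to −90 kJ gives D = 625 kJ/mol.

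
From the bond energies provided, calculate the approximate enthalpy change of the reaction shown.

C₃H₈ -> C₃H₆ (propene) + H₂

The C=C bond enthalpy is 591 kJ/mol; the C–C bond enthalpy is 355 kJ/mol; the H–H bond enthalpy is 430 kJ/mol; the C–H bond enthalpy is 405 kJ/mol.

ΔH ≈ +144 kJ

Bonds broken (reactants):
  C–C: 2 × 355 = 710
  C–H: 8 × 405 = 3240
  Σ(broken) = 3950 kJ
Bonds formed (products):
  C–C: 1 × 355 = 355
  C–H: 6 × 405 = 2430
  C=C: 1 × 591 = 591
  H–H: 1 × 430 = 430
  Σ(formed) = 3806 kJ
ΔH = Σ(broken) − Σ(formed) = 3950 − 3806 = +144 kJ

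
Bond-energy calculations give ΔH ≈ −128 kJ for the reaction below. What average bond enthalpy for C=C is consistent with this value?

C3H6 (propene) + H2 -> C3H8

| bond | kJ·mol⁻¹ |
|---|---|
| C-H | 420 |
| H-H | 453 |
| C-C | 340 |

Let D be the C=C bond energy.
Σ(broken) = 1×340 + 6×420 + 1×D + 1×453 = 3313 + D
Σ(formed) = 2×340 + 8×420 = 4040
ΔH = Σ(broken) − Σ(formed) = (3313 + D) − (4040) = −727 + D
Setting this equal to −128 kJ gives D = 599 kJ/mol.

D(C=C) ≈ 599 kJ/mol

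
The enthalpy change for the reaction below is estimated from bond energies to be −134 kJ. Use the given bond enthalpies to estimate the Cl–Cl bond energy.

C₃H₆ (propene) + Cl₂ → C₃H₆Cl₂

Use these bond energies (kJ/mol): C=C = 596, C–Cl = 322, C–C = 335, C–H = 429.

Let D be the Cl–Cl bond energy.
Σ(broken) = 1×335 + 6×429 + 1×596 + 1×D = 3505 + D
Σ(formed) = 2×335 + 2×322 + 6×429 = 3888
ΔH = Σ(broken) − Σ(formed) = (3505 + D) − (3888) = −383 + D
Setting this equal to −134 kJ gives D = 249 kJ/mol.

D(Cl–Cl) ≈ 249 kJ/mol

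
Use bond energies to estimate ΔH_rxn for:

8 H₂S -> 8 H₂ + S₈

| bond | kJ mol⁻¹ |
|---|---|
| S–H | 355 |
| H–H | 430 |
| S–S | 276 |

ΔH ≈ +32 kJ

Bonds broken (reactants):
  S–H: 16 × 355 = 5680
  Σ(broken) = 5680 kJ
Bonds formed (products):
  H–H: 8 × 430 = 3440
  S–S: 8 × 276 = 2208
  Σ(formed) = 5648 kJ
ΔH = Σ(broken) − Σ(formed) = 5680 − 5648 = +32 kJ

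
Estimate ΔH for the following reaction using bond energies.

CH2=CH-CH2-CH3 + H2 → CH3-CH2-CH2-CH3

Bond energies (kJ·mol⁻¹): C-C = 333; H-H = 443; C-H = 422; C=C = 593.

Bonds broken (reactants):
  C-C: 2 × 333 = 666
  C-H: 8 × 422 = 3376
  C=C: 1 × 593 = 593
  H-H: 1 × 443 = 443
  Σ(broken) = 5078 kJ
Bonds formed (products):
  C-C: 3 × 333 = 999
  C-H: 10 × 422 = 4220
  Σ(formed) = 5219 kJ
ΔH = Σ(broken) − Σ(formed) = 5078 − 5219 = −141 kJ

ΔH ≈ −141 kJ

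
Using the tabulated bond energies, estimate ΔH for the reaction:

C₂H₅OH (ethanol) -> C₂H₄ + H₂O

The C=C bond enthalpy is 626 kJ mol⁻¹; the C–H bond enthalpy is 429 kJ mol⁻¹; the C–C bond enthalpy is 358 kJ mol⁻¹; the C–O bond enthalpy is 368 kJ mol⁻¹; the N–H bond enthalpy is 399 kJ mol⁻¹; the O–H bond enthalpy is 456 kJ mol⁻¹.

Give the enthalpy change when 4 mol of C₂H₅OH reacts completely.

ΔH = +292 kJ

Bonds broken (reactants):
  C–C: 1 × 358 = 358
  C–H: 5 × 429 = 2145
  C–O: 1 × 368 = 368
  O–H: 1 × 456 = 456
  Σ(broken) = 3327 kJ
Bonds formed (products):
  C–H: 4 × 429 = 1716
  C=C: 1 × 626 = 626
  O–H: 2 × 456 = 912
  Σ(formed) = 3254 kJ
ΔH = Σ(broken) − Σ(formed) = 3327 − 3254 = +73 kJ
For 4× the reaction as written: 4 × (+73) = +292 kJ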